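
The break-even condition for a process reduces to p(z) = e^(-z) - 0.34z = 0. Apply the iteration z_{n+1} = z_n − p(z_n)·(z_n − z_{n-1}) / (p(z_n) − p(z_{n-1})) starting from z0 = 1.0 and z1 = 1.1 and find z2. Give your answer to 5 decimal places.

p(1.0) = 0.0278794, p(1.1) = -0.0411289
z2 = 1.1000000 − (-0.0411289)·(1.1000000 − 1.0000000) / (-0.0411289 − 0.0278794) = 1.1000000 − (-0.0041129)/(-0.0690084) = 1.0404001

1.04040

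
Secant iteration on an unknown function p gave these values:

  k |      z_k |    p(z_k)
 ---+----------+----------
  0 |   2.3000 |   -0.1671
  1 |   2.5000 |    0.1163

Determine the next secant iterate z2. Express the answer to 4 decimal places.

2.4179

z2 = 2.5000 − 0.1163·(2.5000 − 2.3000) / (0.1163 − (-0.1671))
   = 2.5000 − (0.023260)/(0.283400) = 2.417925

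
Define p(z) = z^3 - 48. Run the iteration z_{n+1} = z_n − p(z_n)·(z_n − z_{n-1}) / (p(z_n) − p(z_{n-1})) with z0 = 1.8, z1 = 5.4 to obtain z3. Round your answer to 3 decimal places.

p(1.8) = -42.16800, p(5.4) = 109.46400
z2 = 5.40000 − 109.46400·(5.40000 − 1.80000) / (109.46400 − (-42.16800)) = 5.40000 − (394.07040)/(151.63200) = 2.80114
p(2.80114) = -26.02119
z3 = 2.80114 − (-26.02119)·(2.80114 − 5.40000) / (-26.02119 − 109.46400) = 2.80114 − (67.62543)/(-135.48519) = 3.30027

3.300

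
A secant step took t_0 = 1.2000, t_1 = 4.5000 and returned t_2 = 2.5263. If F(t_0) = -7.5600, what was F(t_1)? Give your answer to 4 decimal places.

The secant line through (1.2000, -7.5600) and (4.5000, F(t_1)) crosses zero at t_2 = 2.5263.
So (1.2000, -7.5600), (4.5000, F(t_1)), (2.5263, 0) are collinear:
F(t_1) = -7.5600 · (4.5000 − 2.5263) / (1.2000 − 2.5263) = -7.5600 · (1.973700)/(-1.326300) = 11.250224

11.2502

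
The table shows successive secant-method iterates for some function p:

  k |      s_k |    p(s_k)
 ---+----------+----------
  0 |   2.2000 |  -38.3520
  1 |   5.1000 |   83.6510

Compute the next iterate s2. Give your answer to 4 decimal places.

s2 = 5.1000 − 83.6510·(5.1000 − 2.2000) / (83.6510 − (-38.3520))
   = 5.1000 − (242.587900)/(122.003000) = 3.111623

3.1116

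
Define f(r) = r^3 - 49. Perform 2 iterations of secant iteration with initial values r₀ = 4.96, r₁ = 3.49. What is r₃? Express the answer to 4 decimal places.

3.6617

f(4.96) = 73.023936, f(3.49) = -6.491451
r₂ = 3.490000 − (-6.491451)·(3.490000 − 4.960000) / (-6.491451 − 73.023936) = 3.490000 − (9.542433)/(-79.515387) = 3.610007
f(3.610007) = -1.953831
r₃ = 3.610007 − (-1.953831)·(3.610007 − 3.490000) / (-1.953831 − (-6.491451)) = 3.610007 − (-0.234474)/(4.537620) = 3.661681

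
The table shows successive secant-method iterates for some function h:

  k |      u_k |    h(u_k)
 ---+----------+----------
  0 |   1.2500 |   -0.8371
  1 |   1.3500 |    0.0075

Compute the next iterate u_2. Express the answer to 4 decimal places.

1.3491

u_2 = 1.3500 − 0.0075·(1.3500 − 1.2500) / (0.0075 − (-0.8371))
   = 1.3500 − (0.000750)/(0.844600) = 1.349112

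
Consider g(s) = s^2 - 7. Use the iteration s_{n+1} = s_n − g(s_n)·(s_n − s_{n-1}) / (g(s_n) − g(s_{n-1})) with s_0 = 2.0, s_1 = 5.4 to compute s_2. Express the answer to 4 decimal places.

g(2.0) = -3.000000, g(5.4) = 22.160000
s_2 = 5.400000 − 22.160000·(5.400000 − 2.000000) / (22.160000 − (-3.000000)) = 5.400000 − (75.344000)/(25.160000) = 2.405405

2.4054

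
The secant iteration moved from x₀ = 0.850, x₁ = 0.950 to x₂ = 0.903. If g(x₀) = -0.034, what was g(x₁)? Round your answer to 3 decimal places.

The secant line through (0.850, -0.034) and (0.950, g(x₁)) crosses zero at x₂ = 0.903.
So (0.850, -0.034), (0.950, g(x₁)), (0.903, 0) are collinear:
g(x₁) = -0.034 · (0.950 − 0.903) / (0.850 − 0.903) = -0.034 · (0.04700)/(-0.05300) = 0.03015

0.030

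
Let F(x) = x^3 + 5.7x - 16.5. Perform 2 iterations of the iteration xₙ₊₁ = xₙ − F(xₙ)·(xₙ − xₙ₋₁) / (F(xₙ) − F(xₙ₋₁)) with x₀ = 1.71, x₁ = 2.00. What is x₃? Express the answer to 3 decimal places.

F(1.71) = -1.75279, F(2.00) = 2.90000
x₂ = 2.00000 − 2.90000·(2.00000 − 1.71000) / (2.90000 − (-1.75279)) = 2.00000 − (0.84100)/(4.65279) = 1.81925
F(1.81925) = -0.10919
x₃ = 1.81925 − (-0.10919)·(1.81925 − 2.00000) / (-0.10919 − 2.90000) = 1.81925 − (0.01974)/(-3.00919) = 1.82581

1.826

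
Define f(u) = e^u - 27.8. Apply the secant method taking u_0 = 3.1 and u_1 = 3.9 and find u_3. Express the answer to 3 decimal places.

3.309

f(3.1) = -5.60205, f(3.9) = 21.60245
u_2 = 3.90000 − 21.60245·(3.90000 − 3.10000) / (21.60245 − (-5.60205)) = 3.90000 − (17.28196)/(27.20450) = 3.26474
f(3.26474) = -1.62672
u_3 = 3.26474 − (-1.62672)·(3.26474 − 3.90000) / (-1.62672 − 21.60245) = 3.26474 − (1.03339)/(-23.22917) = 3.30923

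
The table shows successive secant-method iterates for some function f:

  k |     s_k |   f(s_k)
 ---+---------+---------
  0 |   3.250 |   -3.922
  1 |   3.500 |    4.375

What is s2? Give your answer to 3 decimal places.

s2 = 3.500 − 4.375·(3.500 − 3.250) / (4.375 − (-3.922))
   = 3.500 − (1.09375)/(8.29700) = 3.36818

3.368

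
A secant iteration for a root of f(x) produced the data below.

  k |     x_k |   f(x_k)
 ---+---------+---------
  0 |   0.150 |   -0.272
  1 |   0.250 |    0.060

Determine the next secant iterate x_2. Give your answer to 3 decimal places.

x_2 = 0.250 − 0.060·(0.250 − 0.150) / (0.060 − (-0.272))
   = 0.250 − (0.00600)/(0.33200) = 0.23193

0.232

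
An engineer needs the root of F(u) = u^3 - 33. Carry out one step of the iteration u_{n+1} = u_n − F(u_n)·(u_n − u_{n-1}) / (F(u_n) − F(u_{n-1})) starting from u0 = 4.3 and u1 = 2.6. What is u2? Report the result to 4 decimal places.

F(4.3) = 46.507000, F(2.6) = -15.424000
u2 = 2.600000 − (-15.424000)·(2.600000 − 4.300000) / (-15.424000 − 46.507000) = 2.600000 − (26.220800)/(-61.931000) = 3.023387

3.0234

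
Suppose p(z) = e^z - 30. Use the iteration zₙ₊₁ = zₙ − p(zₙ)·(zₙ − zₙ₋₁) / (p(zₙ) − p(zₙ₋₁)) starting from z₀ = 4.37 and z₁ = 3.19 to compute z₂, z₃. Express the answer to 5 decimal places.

3.31309, 3.41098

p(4.37) = 49.0436317, p(3.19) = -5.7115726
z₂ = 3.1900000 − (-5.7115726)·(3.1900000 − 4.3700000) / (-5.7115726 − 49.0436317) = 3.1900000 − (6.7396556)/(-54.7552043) = 3.3130870
p(3.3130870) = -2.5302051
z₃ = 3.3130870 − (-2.5302051)·(3.3130870 − 3.1900000) / (-2.5302051 − (-5.7115726)) = 3.3130870 − (-0.3114354)/(3.1813674) = 3.4109806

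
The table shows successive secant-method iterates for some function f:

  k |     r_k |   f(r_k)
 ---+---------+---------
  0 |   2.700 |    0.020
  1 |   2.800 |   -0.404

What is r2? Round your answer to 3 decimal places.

r2 = 2.800 − (-0.404)·(2.800 − 2.700) / (-0.404 − 0.020)
   = 2.800 − (-0.04040)/(-0.42400) = 2.70472

2.705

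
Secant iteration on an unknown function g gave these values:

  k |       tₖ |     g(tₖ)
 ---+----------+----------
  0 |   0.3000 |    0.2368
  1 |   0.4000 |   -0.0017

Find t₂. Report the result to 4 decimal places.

0.3993

t₂ = 0.4000 − (-0.0017)·(0.4000 − 0.3000) / (-0.0017 − 0.2368)
   = 0.4000 − (-0.000170)/(-0.238500) = 0.399287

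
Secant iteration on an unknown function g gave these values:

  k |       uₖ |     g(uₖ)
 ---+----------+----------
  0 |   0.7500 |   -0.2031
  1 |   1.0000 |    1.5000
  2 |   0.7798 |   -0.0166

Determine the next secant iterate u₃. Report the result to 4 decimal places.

0.7822

u₃ = 0.7798 − (-0.0166)·(0.7798 − 1.0000) / (-0.0166 − 1.5000)
   = 0.7798 − (0.003655)/(-1.516600) = 0.782210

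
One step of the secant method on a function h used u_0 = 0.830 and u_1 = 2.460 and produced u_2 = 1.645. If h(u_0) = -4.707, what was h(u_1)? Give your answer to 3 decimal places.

The secant line through (0.830, -4.707) and (2.460, h(u_1)) crosses zero at u_2 = 1.645.
So (0.830, -4.707), (2.460, h(u_1)), (1.645, 0) are collinear:
h(u_1) = -4.707 · (2.460 − 1.645) / (0.830 − 1.645) = -4.707 · (0.81500)/(-0.81500) = 4.70700

4.707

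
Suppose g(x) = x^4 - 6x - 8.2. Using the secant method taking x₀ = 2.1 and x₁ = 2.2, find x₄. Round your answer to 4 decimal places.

2.1420

g(2.1) = -1.351900, g(2.2) = 2.025600
x₂ = 2.200000 − 2.025600·(2.200000 − 2.100000) / (2.025600 − (-1.351900)) = 2.200000 − (0.202560)/(3.377500) = 2.140027
g(2.140027) = -0.066379
x₃ = 2.140027 − (-0.066379)·(2.140027 − 2.200000) / (-0.066379 − 2.025600) = 2.140027 − (0.003981)/(-2.091979) = 2.141930
g(2.141930) = -0.003095
x₄ = 2.141930 − (-0.003095)·(2.141930 − 2.140027) / (-0.003095 − (-0.066379)) = 2.141930 − (-0.000006)/(0.063284) = 2.142023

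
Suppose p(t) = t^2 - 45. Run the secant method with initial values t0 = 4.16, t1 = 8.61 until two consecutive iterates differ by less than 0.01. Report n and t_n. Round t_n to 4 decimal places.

p(4.16) = -27.694400, p(8.61) = 29.132100
t2 = 8.610000 − 29.132100·(4.450000)/(56.826500) = 6.328708;  |Δ| = 2.281292
p(6.328708) = -4.947456
t3 = 6.328708 − (-4.947456)·(-2.281292)/(-34.079556) = 6.659892;  |Δ| = 0.331184
p(6.659892) = -0.645844
t4 = 6.659892 − (-0.645844)·(0.331184)/(4.301612) = 6.709616;  |Δ| = 0.049724
p(6.709616) = 0.018940
t5 = 6.709616 − 0.018940·(0.049724)/(0.664784) = 6.708199;  |Δ| = 0.001417
|t5 − t4| = 0.001417 < 0.01

n = 5, t_n = 6.7082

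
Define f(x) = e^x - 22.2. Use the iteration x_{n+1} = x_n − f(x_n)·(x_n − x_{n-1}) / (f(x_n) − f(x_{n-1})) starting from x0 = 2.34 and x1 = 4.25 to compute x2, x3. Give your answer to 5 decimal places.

2.71797, 2.91452

f(2.34) = -11.8187634, f(4.25) = 47.9054123
x2 = 4.2500000 − 47.9054123·(4.2500000 − 2.3400000) / (47.9054123 − (-11.8187634)) = 4.2500000 − (91.4993376)/(59.7241758) = 2.7179682
f(2.7179682) = -7.0504901
x3 = 2.7179682 − (-7.0504901)·(2.7179682 − 4.2500000) / (-7.0504901 − 47.9054123) = 2.7179682 − (10.8015751)/(-54.9559024) = 2.9145180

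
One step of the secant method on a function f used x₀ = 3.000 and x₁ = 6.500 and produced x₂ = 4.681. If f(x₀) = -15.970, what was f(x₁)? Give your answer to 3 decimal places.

17.281

The secant line through (3.000, -15.970) and (6.500, f(x₁)) crosses zero at x₂ = 4.681.
So (3.000, -15.970), (6.500, f(x₁)), (4.681, 0) are collinear:
f(x₁) = -15.970 · (6.500 − 4.681) / (3.000 − 4.681) = -15.970 · (1.81900)/(-1.68100) = 17.28104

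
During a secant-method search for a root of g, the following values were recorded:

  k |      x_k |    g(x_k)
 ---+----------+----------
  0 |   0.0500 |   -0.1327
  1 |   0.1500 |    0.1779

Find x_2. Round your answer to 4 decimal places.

x_2 = 0.1500 − 0.1779·(0.1500 − 0.0500) / (0.1779 − (-0.1327))
   = 0.1500 − (0.017790)/(0.310600) = 0.092724

0.0927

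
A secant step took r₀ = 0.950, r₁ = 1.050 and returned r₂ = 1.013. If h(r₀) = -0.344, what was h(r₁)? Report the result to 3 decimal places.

0.202

The secant line through (0.950, -0.344) and (1.050, h(r₁)) crosses zero at r₂ = 1.013.
So (0.950, -0.344), (1.050, h(r₁)), (1.013, 0) are collinear:
h(r₁) = -0.344 · (1.050 − 1.013) / (0.950 − 1.013) = -0.344 · (0.03700)/(-0.06300) = 0.20203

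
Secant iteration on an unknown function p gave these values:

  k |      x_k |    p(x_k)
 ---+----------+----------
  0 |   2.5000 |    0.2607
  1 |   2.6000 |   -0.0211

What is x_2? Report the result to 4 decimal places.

2.5925

x_2 = 2.6000 − (-0.0211)·(2.6000 − 2.5000) / (-0.0211 − 0.2607)
   = 2.6000 − (-0.002110)/(-0.281800) = 2.592512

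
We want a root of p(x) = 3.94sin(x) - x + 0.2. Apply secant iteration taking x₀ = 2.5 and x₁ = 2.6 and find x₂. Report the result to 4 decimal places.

2.5136

p(2.5) = 0.057980, p(2.6) = -0.368925
x₂ = 2.600000 − (-0.368925)·(2.600000 − 2.500000) / (-0.368925 − 0.057980) = 2.600000 − (-0.036892)/(-0.426905) = 2.513582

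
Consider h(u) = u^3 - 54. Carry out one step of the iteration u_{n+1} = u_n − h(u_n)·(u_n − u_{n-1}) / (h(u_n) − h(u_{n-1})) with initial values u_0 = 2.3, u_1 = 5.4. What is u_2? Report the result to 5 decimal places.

h(2.3) = -41.8330000, h(5.4) = 103.4640000
u_2 = 5.4000000 − 103.4640000·(5.4000000 − 2.3000000) / (103.4640000 − (-41.8330000)) = 5.4000000 − (320.7384000)/(145.2970000) = 3.1925325

3.19253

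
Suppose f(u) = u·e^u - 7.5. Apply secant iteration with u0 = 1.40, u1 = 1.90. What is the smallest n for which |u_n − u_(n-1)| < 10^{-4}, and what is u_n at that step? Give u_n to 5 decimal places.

f(1.40) = -1.8227200, f(1.90) = 5.2031994
u2 = 1.9000000 − 5.2031994·(0.5000000)/(7.0259195) = 1.5297140;  |Δ| = 0.3702860
f(1.5297140) = -0.4375306
u3 = 1.5297140 − (-0.4375306)·(-0.3702860)/(-5.6407300) = 1.5584357;  |Δ| = 0.0287217
f(1.5584357) = -0.0952753
u4 = 1.5584357 − (-0.0952753)·(0.0287217)/(0.3422553) = 1.5664311;  |Δ| = 0.0079954
f(1.5664311) = 0.0024600
u5 = 1.5664311 − 0.0024600·(0.0079954)/(0.0977353) = 1.5662299;  |Δ| = 0.0002012
f(1.5662299) = -0.0000133
u6 = 1.5662299 − (-0.0000133)·(-0.0002012)/(-0.0024733) = 1.5662310;  |Δ| = 0.0000011
|u6 − u5| = 0.0000011 < 10^{-4}

n = 6, u_n = 1.56623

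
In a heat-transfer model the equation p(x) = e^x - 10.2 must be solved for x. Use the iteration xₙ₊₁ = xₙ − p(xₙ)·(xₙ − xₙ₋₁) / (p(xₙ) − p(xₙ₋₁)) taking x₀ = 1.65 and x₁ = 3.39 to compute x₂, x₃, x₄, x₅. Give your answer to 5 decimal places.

2.00520, 2.17784, 2.34717, 2.32056

p(1.65) = -4.9930202, p(3.39) = 19.4659523
x₂ = 3.3900000 − 19.4659523·(3.3900000 − 1.6500000) / (19.4659523 − (-4.9930202)) = 3.3900000 − (33.8707570)/(24.4589724) = 2.0052011
p(2.0052011) = -2.7724122
x₃ = 2.0052011 − (-2.7724122)·(2.0052011 − 3.3900000) / (-2.7724122 − 19.4659523) = 2.0052011 − (3.8392332)/(-22.2383645) = 2.1778412
p(2.1778412) = -1.3727702
x₄ = 2.1778412 − (-1.3727702)·(2.1778412 − 2.0052011) / (-1.3727702 − (-2.7724122)) = 2.1778412 − (-0.2369952)/(1.3996420) = 2.3471668
p(2.3471668) = 0.2559041
x₅ = 2.3471668 − 0.2559041·(2.3471668 − 2.1778412) / (0.2559041 − (-1.3727702)) = 2.3471668 − (0.0433311)/(1.6286743) = 2.3205617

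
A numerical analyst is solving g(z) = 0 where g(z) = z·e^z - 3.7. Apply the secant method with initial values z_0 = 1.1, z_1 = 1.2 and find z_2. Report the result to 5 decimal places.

1.15819

g(1.1) = -0.3954174, g(1.2) = 0.2841403
z_2 = 1.2000000 − 0.2841403·(1.2000000 − 1.1000000) / (0.2841403 − (-0.3954174)) = 1.2000000 − (0.0284140)/(0.6795577) = 1.1581875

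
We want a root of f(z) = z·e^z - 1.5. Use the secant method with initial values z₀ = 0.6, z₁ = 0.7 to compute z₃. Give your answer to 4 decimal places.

f(0.6) = -0.406729, f(0.7) = -0.090373
z₂ = 0.700000 − (-0.090373)·(0.700000 − 0.600000) / (-0.090373 − (-0.406729)) = 0.700000 − (-0.009037)/(0.316356) = 0.728567
f(0.728567) = 0.009670
z₃ = 0.728567 − 0.009670·(0.728567 − 0.700000) / (0.009670 − (-0.090373)) = 0.728567 − (0.000276)/(0.100043) = 0.725806

0.7258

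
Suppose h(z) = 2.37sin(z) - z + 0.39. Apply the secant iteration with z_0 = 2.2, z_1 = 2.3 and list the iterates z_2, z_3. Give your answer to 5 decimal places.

h(2.2) = 0.1061365, h(2.3) = -0.1426786
z_2 = 2.3000000 − (-0.1426786)·(2.3000000 − 2.2000000) / (-0.1426786 − 0.1061365) = 2.3000000 − (-0.0142679)/(-0.2488151) = 2.2426568
h(2.2426568) = 0.0022593
z_3 = 2.2426568 − 0.0022593·(2.2426568 − 2.3000000) / (0.0022593 − (-0.1426786)) = 2.2426568 − (-0.0001296)/(0.1449379) = 2.2435506

2.24266, 2.24355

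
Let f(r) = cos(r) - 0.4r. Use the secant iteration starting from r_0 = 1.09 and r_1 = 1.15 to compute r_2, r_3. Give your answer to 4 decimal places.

1.1104, 1.1105

f(1.09) = 0.026485, f(1.15) = -0.051513
r_2 = 1.150000 − (-0.051513)·(1.150000 − 1.090000) / (-0.051513 − 0.026485) = 1.150000 − (-0.003091)/(-0.077998) = 1.110374
f(1.110374) = 0.000177
r_3 = 1.110374 − 0.000177·(1.110374 − 1.150000) / (0.000177 − (-0.051513)) = 1.110374 − (-0.000007)/(0.051690) = 1.110510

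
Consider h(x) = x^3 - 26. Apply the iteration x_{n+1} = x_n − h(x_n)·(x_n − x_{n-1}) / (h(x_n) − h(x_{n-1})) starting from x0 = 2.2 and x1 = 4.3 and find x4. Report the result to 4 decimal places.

h(2.2) = -15.352000, h(4.3) = 53.507000
x2 = 4.300000 − 53.507000·(4.300000 − 2.200000) / (53.507000 − (-15.352000)) = 4.300000 − (112.364700)/(68.859000) = 2.668192
h(2.668192) = -7.004488
x3 = 2.668192 − (-7.004488)·(2.668192 − 4.300000) / (-7.004488 − 53.507000) = 2.668192 − (11.429983)/(-60.511488) = 2.857081
h(2.857081) = -2.677900
x4 = 2.857081 − (-2.677900)·(2.857081 − 2.668192) / (-2.677900 − (-7.004488)) = 2.857081 − (-0.505827)/(4.326588) = 2.973992

2.9740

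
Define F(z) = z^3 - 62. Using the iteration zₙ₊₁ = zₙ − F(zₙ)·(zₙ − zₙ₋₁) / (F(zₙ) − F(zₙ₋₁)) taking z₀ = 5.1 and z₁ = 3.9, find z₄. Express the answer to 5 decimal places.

3.95789

F(5.1) = 70.6510000, F(3.9) = -2.6810000
z₂ = 3.9000000 − (-2.6810000)·(3.9000000 − 5.1000000) / (-2.6810000 − 70.6510000) = 3.9000000 − (3.2172000)/(-73.3320000) = 3.9438717
F(3.9438717) = -0.6565303
z₃ = 3.9438717 − (-0.6565303)·(3.9438717 − 3.9000000) / (-0.6565303 − (-2.6810000)) = 3.9438717 − (-0.0288031)/(2.0244697) = 3.9580992
F(3.9580992) = 0.0097556
z₄ = 3.9580992 − 0.0097556·(3.9580992 − 3.9438717) / (0.0097556 − (-0.6565303)) = 3.9580992 − (0.0001388)/(0.6662858) = 3.9578909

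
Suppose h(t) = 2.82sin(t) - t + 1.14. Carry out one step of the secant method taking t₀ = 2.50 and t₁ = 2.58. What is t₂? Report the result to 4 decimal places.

2.5986

h(2.50) = 0.327691, h(2.58) = 0.061748
t₂ = 2.580000 − 0.061748·(2.580000 − 2.500000) / (0.061748 − 0.327691) = 2.580000 − (0.004940)/(-0.265943) = 2.598575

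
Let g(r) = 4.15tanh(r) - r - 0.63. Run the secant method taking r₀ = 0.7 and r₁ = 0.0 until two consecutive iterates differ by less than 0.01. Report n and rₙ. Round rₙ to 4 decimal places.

n = 4, rₙ = 0.2036

g(0.7) = 1.178126, g(0.0) = -0.630000
r₂ = 0.000000 − (-0.630000)·(-0.700000)/(-1.808126) = 0.243899;  |Δ| = 0.243899
g(0.243899) = 0.118677
r₃ = 0.243899 − 0.118677·(0.243899)/(0.748677) = 0.205237;  |Δ| = 0.038662
g(0.205237) = 0.004736
r₄ = 0.205237 − 0.004736·(-0.038662)/(-0.113942) = 0.203630;  |Δ| = 0.001607
|r₄ − r₃| = 0.001607 < 0.01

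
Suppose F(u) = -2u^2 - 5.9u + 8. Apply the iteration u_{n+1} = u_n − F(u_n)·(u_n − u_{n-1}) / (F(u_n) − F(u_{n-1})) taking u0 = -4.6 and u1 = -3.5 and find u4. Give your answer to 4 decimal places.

F(-4.6) = -7.180000, F(-3.5) = 4.150000
u2 = -3.500000 − 4.150000·(-3.500000 − (-4.600000)) / (4.150000 − (-7.180000)) = -3.500000 − (4.565000)/(11.330000) = -3.902913
F(-3.902913) = 0.561731
u3 = -3.902913 − 0.561731·(-3.902913 − (-3.500000)) / (0.561731 − 4.150000) = -3.902913 − (-0.226328)/(-3.588269) = -3.965987
F(-3.965987) = -0.058784
u4 = -3.965987 − (-0.058784)·(-3.965987 − (-3.902913)) / (-0.058784 − 0.561731) = -3.965987 − (0.003708)/(-0.620514) = -3.960012

-3.9600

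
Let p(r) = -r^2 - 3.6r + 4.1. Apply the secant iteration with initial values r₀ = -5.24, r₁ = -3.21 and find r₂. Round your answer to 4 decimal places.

-4.3135

p(-5.24) = -4.493600, p(-3.21) = 5.351900
r₂ = -3.210000 − 5.351900·(-3.210000 − (-5.240000)) / (5.351900 − (-4.493600)) = -3.210000 − (10.864357)/(9.845500) = -4.313485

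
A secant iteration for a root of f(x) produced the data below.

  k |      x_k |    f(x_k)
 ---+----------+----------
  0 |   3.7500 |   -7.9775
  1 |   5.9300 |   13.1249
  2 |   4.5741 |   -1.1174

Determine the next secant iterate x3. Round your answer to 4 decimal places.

4.6805

x3 = 4.5741 − (-1.1174)·(4.5741 − 5.9300) / (-1.1174 − 13.1249)
   = 4.5741 − (1.515083)/(-14.242300) = 4.680479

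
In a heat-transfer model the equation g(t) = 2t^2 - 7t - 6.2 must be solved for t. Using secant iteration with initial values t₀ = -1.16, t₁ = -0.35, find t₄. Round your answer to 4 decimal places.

g(-1.16) = 4.611200, g(-0.35) = -3.505000
t₂ = -0.350000 − (-3.505000)·(-0.350000 − (-1.160000)) / (-3.505000 − 4.611200) = -0.350000 − (-2.839050)/(-8.116200) = -0.699800
g(-0.699800) = -0.321956
t₃ = -0.699800 − (-0.321956)·(-0.699800 − (-0.350000)) / (-0.321956 − (-3.505000)) = -0.699800 − (0.112620)/(3.183044) = -0.735182
g(-0.735182) = 0.027256
t₄ = -0.735182 − 0.027256·(-0.735182 − (-0.699800)) / (0.027256 − (-0.321956)) = -0.735182 − (-0.000964)/(0.349212) = -0.732420

-0.7324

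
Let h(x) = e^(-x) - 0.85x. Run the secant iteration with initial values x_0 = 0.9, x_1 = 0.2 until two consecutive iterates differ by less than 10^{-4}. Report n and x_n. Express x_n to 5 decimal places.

h(0.9) = -0.3584303, h(0.2) = 0.6487308
x_2 = 0.2000000 − 0.6487308·(-0.7000000)/(1.0071611) = 0.6508827;  |Δ| = 0.4508827
h(0.6508827) = -0.0316651
x_3 = 0.6508827 − (-0.0316651)·(0.4508827)/(-0.6803959) = 0.6298990;  |Δ| = 0.0209838
h(0.6298990) = -0.0027685
x_4 = 0.6298990 − (-0.0027685)·(-0.0209838)/(0.0288967) = 0.6278886;  |Δ| = 0.0020104
h(0.6278886) = 0.0000122
x_5 = 0.6278886 − 0.0000122·(-0.0020104)/(0.0027807) = 0.6278974;  |Δ| = 0.0000088
|x_5 − x_4| = 0.0000088 < 10^{-4}

n = 5, x_n = 0.62790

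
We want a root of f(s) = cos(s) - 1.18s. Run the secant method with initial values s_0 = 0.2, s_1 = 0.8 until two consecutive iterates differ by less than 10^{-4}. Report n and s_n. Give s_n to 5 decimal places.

f(0.2) = 0.7440666, f(0.8) = -0.2472933
s_2 = 0.8000000 − (-0.2472933)·(0.6000000)/(-0.9913599) = 0.6503309;  |Δ| = 0.1496691
f(0.6503309) = 0.0284931
s_3 = 0.6503309 − 0.0284931·(-0.1496691)/(0.2757864) = 0.6657941;  |Δ| = 0.0154632
f(0.6657941) = 0.0007896
s_4 = 0.6657941 − 0.0007896·(0.0154632)/(-0.0277035) = 0.6662348;  |Δ| = 0.0004407
f(0.6662348) = -0.0000028
s_5 = 0.6662348 − (-0.0000028)·(0.0004407)/(-0.0007923) = 0.6662332;  |Δ| = 0.0000015
|s_5 − s_4| = 0.0000015 < 10^{-4}

n = 5, s_n = 0.66623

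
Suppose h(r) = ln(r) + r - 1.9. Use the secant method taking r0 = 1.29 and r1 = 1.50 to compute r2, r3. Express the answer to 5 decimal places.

1.49682, 1.49672

h(1.29) = -0.3553578, h(1.50) = 0.0054651
r2 = 1.5000000 − 0.0054651·(1.5000000 − 1.2900000) / (0.0054651 − (-0.3553578)) = 1.5000000 − (0.0011477)/(0.3608229) = 1.4968193
h(1.4968193) = 0.0001617
r3 = 1.4968193 − 0.0001617·(1.4968193 − 1.5000000) / (0.0001617 − 0.0054651) = 1.4968193 − (-0.0000005)/(-0.0053034) = 1.4967223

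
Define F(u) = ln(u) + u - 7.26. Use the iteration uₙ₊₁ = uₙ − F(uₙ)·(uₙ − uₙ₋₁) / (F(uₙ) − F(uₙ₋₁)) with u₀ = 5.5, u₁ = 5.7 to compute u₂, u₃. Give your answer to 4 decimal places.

5.5469, 5.5468

F(5.5) = -0.055252, F(5.7) = 0.180466
u₂ = 5.700000 − 0.180466·(5.700000 − 5.500000) / (0.180466 − (-0.055252)) = 5.700000 − (0.036093)/(0.235718) = 5.546880
F(5.546880) = 0.000115
u₃ = 5.546880 − 0.000115·(5.546880 − 5.700000) / (0.000115 − 0.180466) = 5.546880 − (-0.000018)/(-0.180351) = 5.546782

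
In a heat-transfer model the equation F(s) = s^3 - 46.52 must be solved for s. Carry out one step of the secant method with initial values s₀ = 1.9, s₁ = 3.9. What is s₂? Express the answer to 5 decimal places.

3.41205

F(1.9) = -39.6610000, F(3.9) = 12.7990000
s₂ = 3.9000000 − 12.7990000·(3.9000000 − 1.9000000) / (12.7990000 − (-39.6610000)) = 3.9000000 − (25.5980000)/(52.4600000) = 3.4120473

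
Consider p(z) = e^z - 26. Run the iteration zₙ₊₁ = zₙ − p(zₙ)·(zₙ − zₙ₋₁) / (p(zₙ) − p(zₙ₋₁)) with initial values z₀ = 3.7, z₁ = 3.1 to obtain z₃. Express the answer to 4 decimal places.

p(3.7) = 14.447304, p(3.1) = -3.802049
z₂ = 3.100000 − (-3.802049)·(3.100000 − 3.700000) / (-3.802049 − 14.447304) = 3.100000 − (2.281229)/(-18.249353) = 3.225003
p(3.225003) = -0.846343
z₃ = 3.225003 − (-0.846343)·(3.225003 − 3.100000) / (-0.846343 − (-3.802049)) = 3.225003 − (-0.105796)/(2.955706) = 3.260797

3.2608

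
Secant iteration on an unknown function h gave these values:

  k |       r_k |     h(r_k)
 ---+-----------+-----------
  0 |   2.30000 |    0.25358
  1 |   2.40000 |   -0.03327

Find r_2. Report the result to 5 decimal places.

r_2 = 2.40000 − (-0.03327)·(2.40000 − 2.30000) / (-0.03327 − 0.25358)
   = 2.40000 − (-0.0033270)/(-0.2868500) = 2.3884016

2.38840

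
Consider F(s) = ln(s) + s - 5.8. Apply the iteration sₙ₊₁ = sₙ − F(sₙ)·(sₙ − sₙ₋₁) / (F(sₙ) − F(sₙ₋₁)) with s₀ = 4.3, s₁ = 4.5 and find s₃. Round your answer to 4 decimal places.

F(4.3) = -0.041385, F(4.5) = 0.204077
s₂ = 4.500000 − 0.204077·(4.500000 − 4.300000) / (0.204077 − (-0.041385)) = 4.500000 − (0.040815)/(0.245462) = 4.333720
F(4.333720) = 0.000146
s₃ = 4.333720 − 0.000146·(4.333720 − 4.500000) / (0.000146 − 0.204077) = 4.333720 − (-0.000024)/(-0.203931) = 4.333601

4.3336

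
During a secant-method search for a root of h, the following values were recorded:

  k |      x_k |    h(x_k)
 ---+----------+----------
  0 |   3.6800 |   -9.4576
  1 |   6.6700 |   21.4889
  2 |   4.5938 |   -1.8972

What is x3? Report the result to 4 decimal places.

x3 = 4.5938 − (-1.8972)·(4.5938 − 6.6700) / (-1.8972 − 21.4889)
   = 4.5938 − (3.938967)/(-23.386100) = 4.762232

4.7622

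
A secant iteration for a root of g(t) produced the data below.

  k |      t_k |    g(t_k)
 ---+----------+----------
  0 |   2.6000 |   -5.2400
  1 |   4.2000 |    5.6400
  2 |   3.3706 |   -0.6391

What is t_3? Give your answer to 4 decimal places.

t_3 = 3.3706 − (-0.6391)·(3.3706 − 4.2000) / (-0.6391 − 5.6400)
   = 3.3706 − (0.530070)/(-6.279100) = 3.455018

3.4550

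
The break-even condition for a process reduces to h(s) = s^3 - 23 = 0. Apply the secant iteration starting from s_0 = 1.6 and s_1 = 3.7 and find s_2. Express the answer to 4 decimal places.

h(1.6) = -18.904000, h(3.7) = 27.653000
s_2 = 3.700000 − 27.653000·(3.700000 − 1.600000) / (27.653000 − (-18.904000)) = 3.700000 − (58.071300)/(46.557000) = 2.452684

2.4527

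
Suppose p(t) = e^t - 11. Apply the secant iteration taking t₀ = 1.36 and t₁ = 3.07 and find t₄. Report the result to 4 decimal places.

2.4185

p(1.36) = -7.103807, p(3.07) = 10.541903
t₂ = 3.070000 − 10.541903·(3.070000 − 1.360000) / (10.541903 − (-7.103807)) = 3.070000 − (18.026654)/(17.645709) = 2.048412
p(2.048412) = -3.244428
t₃ = 2.048412 − (-3.244428)·(2.048412 − 3.070000) / (-3.244428 − 10.541903) = 2.048412 − (3.314471)/(-13.786331) = 2.288829
p(2.288829) = -1.136622
t₄ = 2.288829 − (-1.136622)·(2.288829 − 2.048412) / (-1.136622 − (-3.244428)) = 2.288829 − (-0.273264)/(2.107806) = 2.418472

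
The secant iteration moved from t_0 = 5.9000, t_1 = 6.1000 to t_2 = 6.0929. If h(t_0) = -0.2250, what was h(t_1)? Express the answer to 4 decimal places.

0.0083

The secant line through (5.9000, -0.2250) and (6.1000, h(t_1)) crosses zero at t_2 = 6.0929.
So (5.9000, -0.2250), (6.1000, h(t_1)), (6.0929, 0) are collinear:
h(t_1) = -0.2250 · (6.1000 − 6.0929) / (5.9000 − 6.0929) = -0.2250 · (0.007100)/(-0.192900) = 0.008281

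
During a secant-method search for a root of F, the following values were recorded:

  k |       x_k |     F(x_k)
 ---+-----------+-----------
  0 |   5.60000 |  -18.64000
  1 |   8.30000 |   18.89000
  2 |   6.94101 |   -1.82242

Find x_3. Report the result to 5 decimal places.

7.06058

x_3 = 6.94101 − (-1.82242)·(6.94101 − 8.30000) / (-1.82242 − 18.89000)
   = 6.94101 − (2.4766506)/(-20.7124200) = 7.0605832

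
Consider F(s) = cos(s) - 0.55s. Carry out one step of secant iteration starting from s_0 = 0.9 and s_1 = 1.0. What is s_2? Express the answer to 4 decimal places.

0.9929

F(0.9) = 0.126610, F(1.0) = -0.009698
s_2 = 1.000000 − (-0.009698)·(1.000000 − 0.900000) / (-0.009698 − 0.126610) = 1.000000 − (-0.000970)/(-0.136308) = 0.992885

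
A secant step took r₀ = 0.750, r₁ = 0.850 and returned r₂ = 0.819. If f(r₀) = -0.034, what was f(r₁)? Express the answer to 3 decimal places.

The secant line through (0.750, -0.034) and (0.850, f(r₁)) crosses zero at r₂ = 0.819.
So (0.750, -0.034), (0.850, f(r₁)), (0.819, 0) are collinear:
f(r₁) = -0.034 · (0.850 − 0.819) / (0.750 − 0.819) = -0.034 · (0.03100)/(-0.06900) = 0.01528

0.015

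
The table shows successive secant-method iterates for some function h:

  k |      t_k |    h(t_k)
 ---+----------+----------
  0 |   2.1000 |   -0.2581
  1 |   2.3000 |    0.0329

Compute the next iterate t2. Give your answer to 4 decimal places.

t2 = 2.3000 − 0.0329·(2.3000 − 2.1000) / (0.0329 − (-0.2581))
   = 2.3000 − (0.006580)/(0.291000) = 2.277388

2.2774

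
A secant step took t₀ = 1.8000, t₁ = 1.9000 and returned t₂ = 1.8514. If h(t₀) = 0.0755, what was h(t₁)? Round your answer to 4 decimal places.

The secant line through (1.8000, 0.0755) and (1.9000, h(t₁)) crosses zero at t₂ = 1.8514.
So (1.8000, 0.0755), (1.9000, h(t₁)), (1.8514, 0) are collinear:
h(t₁) = 0.0755 · (1.9000 − 1.8514) / (1.8000 − 1.8514) = 0.0755 · (0.048600)/(-0.051400) = -0.071387

-0.0714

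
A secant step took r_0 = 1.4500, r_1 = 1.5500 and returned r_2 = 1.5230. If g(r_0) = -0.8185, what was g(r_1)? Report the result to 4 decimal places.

0.3027

The secant line through (1.4500, -0.8185) and (1.5500, g(r_1)) crosses zero at r_2 = 1.5230.
So (1.4500, -0.8185), (1.5500, g(r_1)), (1.5230, 0) are collinear:
g(r_1) = -0.8185 · (1.5500 − 1.5230) / (1.4500 − 1.5230) = -0.8185 · (0.027000)/(-0.073000) = 0.302733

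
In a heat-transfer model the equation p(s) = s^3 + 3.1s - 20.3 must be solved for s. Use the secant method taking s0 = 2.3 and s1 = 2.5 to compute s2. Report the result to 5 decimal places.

p(2.3) = -1.0030000, p(2.5) = 3.0750000
s2 = 2.5000000 − 3.0750000·(2.5000000 − 2.3000000) / (3.0750000 − (-1.0030000)) = 2.5000000 − (0.6150000)/(4.0780000) = 2.3491908

2.34919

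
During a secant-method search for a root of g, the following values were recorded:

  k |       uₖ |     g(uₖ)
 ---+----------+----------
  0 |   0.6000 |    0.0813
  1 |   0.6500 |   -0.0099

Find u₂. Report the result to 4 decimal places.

u₂ = 0.6500 − (-0.0099)·(0.6500 − 0.6000) / (-0.0099 − 0.0813)
   = 0.6500 − (-0.000495)/(-0.091200) = 0.644572

0.6446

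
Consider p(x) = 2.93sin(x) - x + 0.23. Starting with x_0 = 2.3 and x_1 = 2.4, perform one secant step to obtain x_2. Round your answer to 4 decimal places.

p(2.3) = 0.114916, p(2.4) = -0.190893
x_2 = 2.400000 − (-0.190893)·(2.400000 − 2.300000) / (-0.190893 − 0.114916) = 2.400000 − (-0.019089)/(-0.305809) = 2.337578

2.3376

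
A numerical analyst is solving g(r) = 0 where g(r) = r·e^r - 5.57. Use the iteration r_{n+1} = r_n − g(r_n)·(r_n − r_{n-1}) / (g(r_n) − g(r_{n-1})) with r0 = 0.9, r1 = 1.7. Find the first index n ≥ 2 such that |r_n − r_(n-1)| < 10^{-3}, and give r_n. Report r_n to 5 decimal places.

n = 6, r_n = 1.38889

g(0.9) = -3.3563572, g(1.7) = 3.7357106
r2 = 1.7000000 − 3.7357106·(0.8000000)/(7.0920678) = 1.2786041;  |Δ| = 0.4213959
g(1.2786041) = -0.9777367
r3 = 1.2786041 − (-0.9777367)·(-0.4213959)/(-4.7134473) = 1.3660166;  |Δ| = 0.0874125
g(1.3660166) = -0.2156169
r4 = 1.3660166 − (-0.2156169)·(0.0874125)/(0.7621198) = 1.3907471;  |Δ| = 0.0247305
g(1.3907471) = 0.0178142
r5 = 1.3907471 − 0.0178142·(0.0247305)/(0.2334311) = 1.3888598;  |Δ| = 0.0018873
g(1.3888598) = -0.0002903
r6 = 1.3888598 − (-0.0002903)·(-0.0018873)/(-0.0181045) = 1.3888901;  |Δ| = 0.0000303
|r6 − r5| = 0.0000303 < 10^{-3}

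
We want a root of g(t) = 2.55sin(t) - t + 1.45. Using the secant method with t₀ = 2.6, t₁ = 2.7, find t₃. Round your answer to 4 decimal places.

2.6511

g(2.6) = 0.164528, g(2.7) = -0.160181
t₂ = 2.700000 − (-0.160181)·(2.700000 − 2.600000) / (-0.160181 − 0.164528) = 2.700000 − (-0.016018)/(-0.324710) = 2.650669
g(2.650669) = 0.001503
t₃ = 2.650669 − 0.001503·(2.650669 − 2.700000) / (0.001503 − (-0.160181)) = 2.650669 − (-0.000074)/(0.161685) = 2.651128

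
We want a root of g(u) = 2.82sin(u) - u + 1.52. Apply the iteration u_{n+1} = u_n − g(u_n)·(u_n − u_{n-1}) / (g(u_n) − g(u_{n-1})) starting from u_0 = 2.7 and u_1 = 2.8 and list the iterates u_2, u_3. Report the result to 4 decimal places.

g(2.7) = 0.025211, g(2.8) = -0.335333
u_2 = 2.800000 − (-0.335333)·(2.800000 − 2.700000) / (-0.335333 − 0.025211) = 2.800000 − (-0.033533)/(-0.360545) = 2.706993
g(2.706993) = 0.000362
u_3 = 2.706993 − 0.000362·(2.706993 − 2.800000) / (0.000362 − (-0.335333)) = 2.706993 − (-0.000034)/(0.335695) = 2.707093

2.7070, 2.7071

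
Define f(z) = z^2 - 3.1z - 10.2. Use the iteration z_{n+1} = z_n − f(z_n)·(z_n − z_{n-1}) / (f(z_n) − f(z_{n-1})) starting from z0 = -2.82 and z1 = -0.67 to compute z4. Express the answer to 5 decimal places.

-1.99907

f(-2.82) = 6.4944000, f(-0.67) = -7.6741000
z2 = -0.6700000 − (-7.6741000)·(-0.6700000 − (-2.8200000)) / (-7.6741000 − 6.4944000) = -0.6700000 − (-16.4993150)/(-14.1685000) = -1.8345068
f(-1.8345068) = -1.1476135
z3 = -1.8345068 − (-1.1476135)·(-1.8345068 − (-0.6700000)) / (-1.1476135 − (-7.6741000)) = -1.8345068 − (1.3364038)/(6.5264865) = -2.0392730
f(-2.0392730) = 0.2803808
z4 = -2.0392730 − 0.2803808·(-2.0392730 − (-1.8345068)) / (0.2803808 − (-1.1476135)) = -2.0392730 − (-0.0574125)/(1.4279944) = -1.9990680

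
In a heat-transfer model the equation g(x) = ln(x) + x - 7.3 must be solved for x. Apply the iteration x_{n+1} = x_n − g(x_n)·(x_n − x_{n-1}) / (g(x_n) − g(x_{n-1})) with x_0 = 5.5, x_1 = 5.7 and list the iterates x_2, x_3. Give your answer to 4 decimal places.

5.5808, 5.5807

g(5.5) = -0.095252, g(5.7) = 0.140466
x_2 = 5.700000 − 0.140466·(5.700000 − 5.500000) / (0.140466 − (-0.095252)) = 5.700000 − (0.028093)/(0.235718) = 5.580818
g(5.580818) = 0.000154
x_3 = 5.580818 − 0.000154·(5.580818 − 5.700000) / (0.000154 − 0.140466) = 5.580818 − (-0.000018)/(-0.140312) = 5.580688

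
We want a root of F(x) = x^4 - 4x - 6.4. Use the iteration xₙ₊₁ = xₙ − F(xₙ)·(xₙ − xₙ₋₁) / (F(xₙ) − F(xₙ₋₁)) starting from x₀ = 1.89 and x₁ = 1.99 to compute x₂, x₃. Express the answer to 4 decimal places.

1.9376, 1.9397

F(1.89) = -1.200102, F(1.99) = 1.322392
x₂ = 1.990000 − 1.322392·(1.990000 − 1.890000) / (1.322392 − (-1.200102)) = 1.990000 − (0.132239)/(2.522494) = 1.937576
F(1.937576) = -0.056281
x₃ = 1.937576 − (-0.056281)·(1.937576 − 1.990000) / (-0.056281 − 1.322392) = 1.937576 − (0.002950)/(-1.378673) = 1.939716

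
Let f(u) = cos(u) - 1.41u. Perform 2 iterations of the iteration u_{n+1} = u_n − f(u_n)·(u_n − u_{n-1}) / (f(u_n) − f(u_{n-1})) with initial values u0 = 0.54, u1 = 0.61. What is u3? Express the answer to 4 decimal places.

f(0.54) = 0.096309, f(0.61) = -0.040452
u2 = 0.610000 − (-0.040452)·(0.610000 − 0.540000) / (-0.040452 − 0.096309) = 0.610000 − (-0.002832)/(-0.136761) = 0.589295
f(0.589295) = 0.000427
u3 = 0.589295 − 0.000427·(0.589295 − 0.610000) / (0.000427 − (-0.040452)) = 0.589295 − (-0.000009)/(0.040879) = 0.589511

0.5895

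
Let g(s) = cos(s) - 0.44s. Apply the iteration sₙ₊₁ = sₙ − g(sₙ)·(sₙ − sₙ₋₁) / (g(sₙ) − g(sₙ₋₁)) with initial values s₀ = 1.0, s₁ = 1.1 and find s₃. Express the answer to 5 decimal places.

1.07707

g(1.0) = 0.1003023, g(1.1) = -0.0304039
s₂ = 1.1000000 − (-0.0304039)·(1.1000000 − 1.0000000) / (-0.0304039 − 0.1003023) = 1.1000000 − (-0.0030404)/(-0.1307062) = 1.0767388
g(1.0767388) = 0.0004371
s₃ = 1.0767388 − 0.0004371·(1.0767388 − 1.1000000) / (0.0004371 − (-0.0304039)) = 1.0767388 − (-0.0000102)/(0.0308410) = 1.0770684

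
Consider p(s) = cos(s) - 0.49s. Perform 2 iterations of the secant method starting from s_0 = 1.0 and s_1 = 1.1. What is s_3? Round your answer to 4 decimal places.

1.0375

p(1.0) = 0.050302, p(1.1) = -0.085404
s_2 = 1.100000 − (-0.085404)·(1.100000 − 1.000000) / (-0.085404 − 0.050302) = 1.100000 − (-0.008540)/(-0.135706) = 1.037067
p(1.037067) = 0.000585
s_3 = 1.037067 − 0.000585·(1.037067 − 1.100000) / (0.000585 − (-0.085404)) = 1.037067 − (-0.000037)/(0.085988) = 1.037495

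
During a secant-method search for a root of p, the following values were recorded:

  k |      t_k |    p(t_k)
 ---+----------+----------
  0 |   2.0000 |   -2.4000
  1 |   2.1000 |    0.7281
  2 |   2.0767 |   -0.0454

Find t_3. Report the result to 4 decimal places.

2.0781

t_3 = 2.0767 − (-0.0454)·(2.0767 − 2.1000) / (-0.0454 − 0.7281)
   = 2.0767 − (0.001058)/(-0.773500) = 2.078068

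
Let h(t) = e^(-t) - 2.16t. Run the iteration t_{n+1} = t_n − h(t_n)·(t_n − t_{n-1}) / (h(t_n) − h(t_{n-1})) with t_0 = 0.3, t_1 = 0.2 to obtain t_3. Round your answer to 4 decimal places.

0.3321

h(0.3) = 0.092818, h(0.2) = 0.386731
t_2 = 0.200000 − 0.386731·(0.200000 − 0.300000) / (0.386731 − 0.092818) = 0.200000 − (-0.038673)/(0.293913) = 0.331580
h(0.331580) = 0.001575
t_3 = 0.331580 − 0.001575·(0.331580 − 0.200000) / (0.001575 − 0.386731) = 0.331580 − (0.000207)/(-0.385155) = 0.332118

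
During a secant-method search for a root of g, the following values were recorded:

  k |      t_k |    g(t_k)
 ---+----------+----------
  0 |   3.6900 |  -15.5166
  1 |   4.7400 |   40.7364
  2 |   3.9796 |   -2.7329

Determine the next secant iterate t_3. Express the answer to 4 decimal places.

4.0274

t_3 = 3.9796 − (-2.7329)·(3.9796 − 4.7400) / (-2.7329 − 40.7364)
   = 3.9796 − (2.078097)/(-43.469300) = 4.027406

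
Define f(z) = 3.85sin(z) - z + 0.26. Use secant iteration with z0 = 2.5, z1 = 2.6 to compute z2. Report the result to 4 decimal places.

2.5153

f(2.5) = 0.064118, f(2.6) = -0.355320
z2 = 2.600000 − (-0.355320)·(2.600000 − 2.500000) / (-0.355320 − 0.064118) = 2.600000 − (-0.035532)/(-0.419437) = 2.515287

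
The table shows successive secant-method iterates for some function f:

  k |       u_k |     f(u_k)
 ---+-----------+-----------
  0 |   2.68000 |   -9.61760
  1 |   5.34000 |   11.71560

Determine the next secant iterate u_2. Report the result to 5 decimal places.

3.87920

u_2 = 5.34000 − 11.71560·(5.34000 − 2.68000) / (11.71560 − (-9.61760))
   = 5.34000 − (31.1634960)/(21.3332000) = 3.8792020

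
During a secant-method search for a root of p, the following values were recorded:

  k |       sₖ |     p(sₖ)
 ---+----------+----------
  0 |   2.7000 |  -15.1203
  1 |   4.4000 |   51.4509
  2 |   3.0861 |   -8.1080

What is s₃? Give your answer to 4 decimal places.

s₃ = 3.0861 − (-8.1080)·(3.0861 − 4.4000) / (-8.1080 − 51.4509)
   = 3.0861 − (10.653101)/(-59.558900) = 3.264967

3.2650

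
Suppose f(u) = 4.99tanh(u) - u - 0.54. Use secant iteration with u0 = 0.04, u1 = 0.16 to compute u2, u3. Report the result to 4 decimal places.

f(0.04) = -0.380506, f(0.16) = 0.091656
u2 = 0.160000 − 0.091656·(0.160000 − 0.040000) / (0.091656 − (-0.380506)) = 0.160000 − (0.010999)/(0.472162) = 0.136706
f(0.136706) = 0.001238
u3 = 0.136706 − 0.001238·(0.136706 − 0.160000) / (0.001238 − 0.091656) = 0.136706 − (-0.000029)/(-0.090419) = 0.136387

0.1367, 0.1364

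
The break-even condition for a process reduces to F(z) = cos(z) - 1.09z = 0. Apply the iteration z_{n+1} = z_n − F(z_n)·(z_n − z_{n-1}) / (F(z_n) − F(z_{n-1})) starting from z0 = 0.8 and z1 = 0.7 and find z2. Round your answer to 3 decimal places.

0.701

F(0.8) = -0.17529, F(0.7) = 0.00184
z2 = 0.70000 − 0.00184·(0.70000 − 0.80000) / (0.00184 − (-0.17529)) = 0.70000 − (-0.00018)/(0.17714) = 0.70104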